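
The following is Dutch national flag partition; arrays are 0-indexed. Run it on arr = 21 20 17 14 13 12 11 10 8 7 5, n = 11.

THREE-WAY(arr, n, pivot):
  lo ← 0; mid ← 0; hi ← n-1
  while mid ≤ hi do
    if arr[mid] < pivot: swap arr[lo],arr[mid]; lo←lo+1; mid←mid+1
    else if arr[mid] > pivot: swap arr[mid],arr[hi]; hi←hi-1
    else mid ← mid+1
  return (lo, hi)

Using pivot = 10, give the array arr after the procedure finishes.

5 7 8 10 12 11 13 14 17 20 21

pivot = 10; lo=0, mid=0, hi=10
arr[mid]=21>10: swap arr[0],arr[10]; hi=9 → 5 20 17 14 13 12 11 10 8 7 21
arr[mid]=5<10: swap arr[0],arr[0]; lo=1,mid=1 → 5 20 17 14 13 12 11 10 8 7 21
arr[mid]=20>10: swap arr[1],arr[9]; hi=8 → 5 7 17 14 13 12 11 10 8 20 21
arr[mid]=7<10: swap arr[1],arr[1]; lo=2,mid=2 → 5 7 17 14 13 12 11 10 8 20 21
arr[mid]=17>10: swap arr[2],arr[8]; hi=7 → 5 7 8 14 13 12 11 10 17 20 21
arr[mid]=8<10: swap arr[2],arr[2]; lo=3,mid=3 → 5 7 8 14 13 12 11 10 17 20 21
arr[mid]=14>10: swap arr[3],arr[7]; hi=6 → 5 7 8 10 13 12 11 14 17 20 21
arr[mid]=10=10: mid=4
arr[mid]=13>10: swap arr[4],arr[6]; hi=5 → 5 7 8 10 11 12 13 14 17 20 21
arr[mid]=11>10: swap arr[4],arr[5]; hi=4 → 5 7 8 10 12 11 13 14 17 20 21
arr[mid]=12>10: swap arr[4],arr[4]; hi=3 → 5 7 8 10 12 11 13 14 17 20 21
end: lo=3, hi=3; arr = 5 7 8 10 12 11 13 14 17 20 21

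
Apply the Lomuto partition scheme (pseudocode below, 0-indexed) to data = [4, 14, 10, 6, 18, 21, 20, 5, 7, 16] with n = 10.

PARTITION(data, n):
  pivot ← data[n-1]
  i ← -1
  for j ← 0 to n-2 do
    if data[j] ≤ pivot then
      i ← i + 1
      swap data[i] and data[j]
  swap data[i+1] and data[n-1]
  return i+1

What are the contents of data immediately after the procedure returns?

[4, 14, 10, 6, 5, 7, 16, 18, 21, 20]

pivot=16, i=-1
j=0: 4≤16, i=0, swap(0,0) ⇒ [4, 14, 10, 6, 18, 21, 20, 5, 7, 16]
j=1: 14≤16, i=1, swap(1,1) ⇒ [4, 14, 10, 6, 18, 21, 20, 5, 7, 16]
j=2: 10≤16, i=2, swap(2,2) ⇒ [4, 14, 10, 6, 18, 21, 20, 5, 7, 16]
j=3: 6≤16, i=3, swap(3,3) ⇒ [4, 14, 10, 6, 18, 21, 20, 5, 7, 16]
j=4: 18>16, skip
j=5: 21>16, skip
j=6: 20>16, skip
j=7: 5≤16, i=4, swap(4,7) ⇒ [4, 14, 10, 6, 5, 21, 20, 18, 7, 16]
j=8: 7≤16, i=5, swap(5,8) ⇒ [4, 14, 10, 6, 5, 7, 20, 18, 21, 16]
swap(6,9) ⇒ [4, 14, 10, 6, 5, 7, 16, 18, 21, 20]; return 6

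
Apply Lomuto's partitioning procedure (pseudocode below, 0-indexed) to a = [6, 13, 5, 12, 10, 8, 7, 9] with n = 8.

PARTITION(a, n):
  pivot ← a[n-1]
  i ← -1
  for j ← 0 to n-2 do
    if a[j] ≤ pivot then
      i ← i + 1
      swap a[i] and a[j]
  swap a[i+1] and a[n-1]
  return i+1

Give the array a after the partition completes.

[6, 5, 8, 7, 9, 13, 12, 10]

pivot=9, i=-1
j=0: 6≤9, i=0, swap(0,0) ⇒ [6, 13, 5, 12, 10, 8, 7, 9]
j=1: 13>9, skip
j=2: 5≤9, i=1, swap(1,2) ⇒ [6, 5, 13, 12, 10, 8, 7, 9]
j=3: 12>9, skip
j=4: 10>9, skip
j=5: 8≤9, i=2, swap(2,5) ⇒ [6, 5, 8, 12, 10, 13, 7, 9]
j=6: 7≤9, i=3, swap(3,6) ⇒ [6, 5, 8, 7, 10, 13, 12, 9]
swap(4,7) ⇒ [6, 5, 8, 7, 9, 13, 12, 10]; return 4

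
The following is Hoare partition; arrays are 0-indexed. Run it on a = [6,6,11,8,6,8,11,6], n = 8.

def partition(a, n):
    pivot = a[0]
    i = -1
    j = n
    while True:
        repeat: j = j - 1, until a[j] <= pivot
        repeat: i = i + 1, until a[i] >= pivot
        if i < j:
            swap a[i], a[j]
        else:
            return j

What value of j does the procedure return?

pivot=6
j stops at 7 (6), i stops at 0 (6); swap ⇒ [6,6,11,8,6,8,11,6]
j stops at 4 (6), i stops at 1 (6); swap ⇒ [6,6,11,8,6,8,11,6]
j stops at 1, i stops at 2; i≥j ⇒ return 1. a=[6,6,11,8,6,8,11,6]

1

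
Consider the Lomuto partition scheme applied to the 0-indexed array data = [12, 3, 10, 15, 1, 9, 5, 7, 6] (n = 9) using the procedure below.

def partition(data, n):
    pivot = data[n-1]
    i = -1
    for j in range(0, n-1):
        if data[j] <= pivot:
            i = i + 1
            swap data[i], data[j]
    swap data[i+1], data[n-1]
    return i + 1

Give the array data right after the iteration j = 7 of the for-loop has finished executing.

[3, 1, 5, 15, 12, 9, 10, 7, 6]

pivot = data[8] = 6; i = -1
j=0: data[0]=12 > 6 → no swap
j=1: data[1]=3 ≤ 6 → i=0, swap data[0],data[1] → [3, 12, 10, 15, 1, 9, 5, 7, 6]
j=2: data[2]=10 > 6 → no swap
j=3: data[3]=15 > 6 → no swap
j=4: data[4]=1 ≤ 6 → i=1, swap data[1],data[4] → [3, 1, 10, 15, 12, 9, 5, 7, 6]
j=5: data[5]=9 > 6 → no swap
j=6: data[6]=5 ≤ 6 → i=2, swap data[2],data[6] → [3, 1, 5, 15, 12, 9, 10, 7, 6]
j=7: data[7]=7 > 6 → no swap
(after j=7) data = [3, 1, 5, 15, 12, 9, 10, 7, 6]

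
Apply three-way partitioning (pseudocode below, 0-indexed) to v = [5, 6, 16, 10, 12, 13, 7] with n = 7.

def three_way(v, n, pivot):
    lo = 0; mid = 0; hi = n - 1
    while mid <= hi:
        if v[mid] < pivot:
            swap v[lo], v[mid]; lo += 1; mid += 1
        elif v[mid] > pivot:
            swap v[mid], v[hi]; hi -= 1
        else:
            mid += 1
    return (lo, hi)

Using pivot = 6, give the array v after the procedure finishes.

lo=0 mid=0 hi=6
5<6: swap(0,0), lo=1 mid=1 ⇒ [5, 6, 16, 10, 12, 13, 7]
6=6: mid=2
16>6: swap(2,6), hi=5 ⇒ [5, 6, 7, 10, 12, 13, 16]
7>6: swap(2,5), hi=4 ⇒ [5, 6, 13, 10, 12, 7, 16]
13>6: swap(2,4), hi=3 ⇒ [5, 6, 12, 10, 13, 7, 16]
12>6: swap(2,3), hi=2 ⇒ [5, 6, 10, 12, 13, 7, 16]
10>6: swap(2,2), hi=1 ⇒ [5, 6, 10, 12, 13, 7, 16]
done. lo=1 hi=1; v=[5, 6, 10, 12, 13, 7, 16]

[5, 6, 10, 12, 13, 7, 16]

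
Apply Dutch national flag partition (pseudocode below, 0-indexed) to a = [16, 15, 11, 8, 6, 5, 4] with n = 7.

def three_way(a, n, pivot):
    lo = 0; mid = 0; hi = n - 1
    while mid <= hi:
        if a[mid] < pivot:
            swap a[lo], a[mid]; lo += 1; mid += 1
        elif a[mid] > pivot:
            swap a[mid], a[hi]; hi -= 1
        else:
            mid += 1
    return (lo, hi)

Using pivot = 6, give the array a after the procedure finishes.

lo=0 mid=0 hi=6
16>6: swap(0,6), hi=5 ⇒ [4, 15, 11, 8, 6, 5, 16]
4<6: swap(0,0), lo=1 mid=1 ⇒ [4, 15, 11, 8, 6, 5, 16]
15>6: swap(1,5), hi=4 ⇒ [4, 5, 11, 8, 6, 15, 16]
5<6: swap(1,1), lo=2 mid=2 ⇒ [4, 5, 11, 8, 6, 15, 16]
11>6: swap(2,4), hi=3 ⇒ [4, 5, 6, 8, 11, 15, 16]
6=6: mid=3
8>6: swap(3,3), hi=2 ⇒ [4, 5, 6, 8, 11, 15, 16]
done. lo=2 hi=2; a=[4, 5, 6, 8, 11, 15, 16]

[4, 5, 6, 8, 11, 15, 16]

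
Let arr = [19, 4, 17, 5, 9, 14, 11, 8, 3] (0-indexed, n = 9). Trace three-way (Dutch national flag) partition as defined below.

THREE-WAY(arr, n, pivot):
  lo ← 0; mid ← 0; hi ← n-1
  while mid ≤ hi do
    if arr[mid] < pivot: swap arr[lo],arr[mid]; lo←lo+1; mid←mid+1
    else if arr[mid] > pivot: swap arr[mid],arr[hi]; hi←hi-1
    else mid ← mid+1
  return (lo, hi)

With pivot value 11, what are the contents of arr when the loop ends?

pivot = 11; lo=0, mid=0, hi=8
arr[mid]=19>11: swap arr[0],arr[8]; hi=7 → [3, 4, 17, 5, 9, 14, 11, 8, 19]
arr[mid]=3<11: swap arr[0],arr[0]; lo=1,mid=1 → [3, 4, 17, 5, 9, 14, 11, 8, 19]
arr[mid]=4<11: swap arr[1],arr[1]; lo=2,mid=2 → [3, 4, 17, 5, 9, 14, 11, 8, 19]
arr[mid]=17>11: swap arr[2],arr[7]; hi=6 → [3, 4, 8, 5, 9, 14, 11, 17, 19]
arr[mid]=8<11: swap arr[2],arr[2]; lo=3,mid=3 → [3, 4, 8, 5, 9, 14, 11, 17, 19]
arr[mid]=5<11: swap arr[3],arr[3]; lo=4,mid=4 → [3, 4, 8, 5, 9, 14, 11, 17, 19]
arr[mid]=9<11: swap arr[4],arr[4]; lo=5,mid=5 → [3, 4, 8, 5, 9, 14, 11, 17, 19]
arr[mid]=14>11: swap arr[5],arr[6]; hi=5 → [3, 4, 8, 5, 9, 11, 14, 17, 19]
arr[mid]=11=11: mid=6
end: lo=5, hi=5; arr = [3, 4, 8, 5, 9, 11, 14, 17, 19]

[3, 4, 8, 5, 9, 11, 14, 17, 19]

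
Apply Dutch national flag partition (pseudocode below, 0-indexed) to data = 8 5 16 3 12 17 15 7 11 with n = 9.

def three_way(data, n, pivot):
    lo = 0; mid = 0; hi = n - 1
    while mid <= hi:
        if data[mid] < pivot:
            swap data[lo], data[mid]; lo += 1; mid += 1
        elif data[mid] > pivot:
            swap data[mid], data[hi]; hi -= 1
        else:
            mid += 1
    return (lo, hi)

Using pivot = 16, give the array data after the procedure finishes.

lo=0 mid=0 hi=8
8<16: swap(0,0), lo=1 mid=1 ⇒ 8 5 16 3 12 17 15 7 11
5<16: swap(1,1), lo=2 mid=2 ⇒ 8 5 16 3 12 17 15 7 11
16=16: mid=3
3<16: swap(2,3), lo=3 mid=4 ⇒ 8 5 3 16 12 17 15 7 11
12<16: swap(3,4), lo=4 mid=5 ⇒ 8 5 3 12 16 17 15 7 11
17>16: swap(5,8), hi=7 ⇒ 8 5 3 12 16 11 15 7 17
11<16: swap(4,5), lo=5 mid=6 ⇒ 8 5 3 12 11 16 15 7 17
15<16: swap(5,6), lo=6 mid=7 ⇒ 8 5 3 12 11 15 16 7 17
7<16: swap(6,7), lo=7 mid=8 ⇒ 8 5 3 12 11 15 7 16 17
done. lo=7 hi=7; data=8 5 3 12 11 15 7 16 17

8 5 3 12 11 15 7 16 17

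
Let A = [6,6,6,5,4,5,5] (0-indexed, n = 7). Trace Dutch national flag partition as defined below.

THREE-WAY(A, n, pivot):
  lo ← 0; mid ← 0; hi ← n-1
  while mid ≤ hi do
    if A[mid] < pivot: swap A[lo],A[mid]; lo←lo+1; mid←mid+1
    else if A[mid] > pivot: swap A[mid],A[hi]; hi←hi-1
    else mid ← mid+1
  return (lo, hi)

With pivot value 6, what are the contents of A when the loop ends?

pivot = 6; lo=0, mid=0, hi=6
A[mid]=6=6: mid=1
A[mid]=6=6: mid=2
A[mid]=6=6: mid=3
A[mid]=5<6: swap A[0],A[3]; lo=1,mid=4 → [5,6,6,6,4,5,5]
A[mid]=4<6: swap A[1],A[4]; lo=2,mid=5 → [5,4,6,6,6,5,5]
A[mid]=5<6: swap A[2],A[5]; lo=3,mid=6 → [5,4,5,6,6,6,5]
A[mid]=5<6: swap A[3],A[6]; lo=4,mid=7 → [5,4,5,5,6,6,6]
end: lo=4, hi=6; A = [5,4,5,5,6,6,6]

[5,4,5,5,6,6,6]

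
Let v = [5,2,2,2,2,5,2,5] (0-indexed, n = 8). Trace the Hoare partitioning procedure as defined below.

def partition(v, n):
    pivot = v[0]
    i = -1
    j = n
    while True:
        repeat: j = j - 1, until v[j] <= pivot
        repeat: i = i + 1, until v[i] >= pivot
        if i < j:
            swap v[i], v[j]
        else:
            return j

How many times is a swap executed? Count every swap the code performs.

2

pivot = v[0] = 5; i = -1, j = 8
j→7 (v[7]=5≤5), i→0 (v[0]=5≥5); i<j, swap → [5,2,2,2,2,5,2,5]
j→6 (v[6]=2≤5), i→5 (v[5]=5≥5); i<j, swap → [5,2,2,2,2,2,5,5]
j→5, i→6; i≥j, return j=5. v = [5,2,2,2,2,2,5,5]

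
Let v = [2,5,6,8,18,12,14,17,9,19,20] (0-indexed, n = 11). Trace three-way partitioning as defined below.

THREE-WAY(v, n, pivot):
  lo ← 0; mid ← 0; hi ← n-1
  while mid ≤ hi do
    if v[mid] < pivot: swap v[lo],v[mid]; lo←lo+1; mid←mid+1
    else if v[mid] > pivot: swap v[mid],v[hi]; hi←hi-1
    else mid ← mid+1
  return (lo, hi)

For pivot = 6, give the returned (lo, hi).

(2, 2)

lo=0 mid=0 hi=10
2<6: swap(0,0), lo=1 mid=1 ⇒ [2,5,6,8,18,12,14,17,9,19,20]
5<6: swap(1,1), lo=2 mid=2 ⇒ [2,5,6,8,18,12,14,17,9,19,20]
6=6: mid=3
8>6: swap(3,10), hi=9 ⇒ [2,5,6,20,18,12,14,17,9,19,8]
20>6: swap(3,9), hi=8 ⇒ [2,5,6,19,18,12,14,17,9,20,8]
19>6: swap(3,8), hi=7 ⇒ [2,5,6,9,18,12,14,17,19,20,8]
9>6: swap(3,7), hi=6 ⇒ [2,5,6,17,18,12,14,9,19,20,8]
17>6: swap(3,6), hi=5 ⇒ [2,5,6,14,18,12,17,9,19,20,8]
14>6: swap(3,5), hi=4 ⇒ [2,5,6,12,18,14,17,9,19,20,8]
12>6: swap(3,4), hi=3 ⇒ [2,5,6,18,12,14,17,9,19,20,8]
18>6: swap(3,3), hi=2 ⇒ [2,5,6,18,12,14,17,9,19,20,8]
done. lo=2 hi=2; v=[2,5,6,18,12,14,17,9,19,20,8]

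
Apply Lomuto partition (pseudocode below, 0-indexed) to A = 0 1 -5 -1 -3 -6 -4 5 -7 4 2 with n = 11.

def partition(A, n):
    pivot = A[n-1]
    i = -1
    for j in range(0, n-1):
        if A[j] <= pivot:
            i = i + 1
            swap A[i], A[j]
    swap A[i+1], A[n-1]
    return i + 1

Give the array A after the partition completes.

0 1 -5 -1 -3 -6 -4 -7 2 4 5

pivot = A[10] = 2; i = -1
j=0: A[0]=0 ≤ 2 → i=0, swap A[0],A[0] (no change) → 0 1 -5 -1 -3 -6 -4 5 -7 4 2
j=1: A[1]=1 ≤ 2 → i=1, swap A[1],A[1] (no change) → 0 1 -5 -1 -3 -6 -4 5 -7 4 2
j=2: A[2]=-5 ≤ 2 → i=2, swap A[2],A[2] (no change) → 0 1 -5 -1 -3 -6 -4 5 -7 4 2
j=3: A[3]=-1 ≤ 2 → i=3, swap A[3],A[3] (no change) → 0 1 -5 -1 -3 -6 -4 5 -7 4 2
j=4: A[4]=-3 ≤ 2 → i=4, swap A[4],A[4] (no change) → 0 1 -5 -1 -3 -6 -4 5 -7 4 2
j=5: A[5]=-6 ≤ 2 → i=5, swap A[5],A[5] (no change) → 0 1 -5 -1 -3 -6 -4 5 -7 4 2
j=6: A[6]=-4 ≤ 2 → i=6, swap A[6],A[6] (no change) → 0 1 -5 -1 -3 -6 -4 5 -7 4 2
j=7: A[7]=5 > 2 → no swap
j=8: A[8]=-7 ≤ 2 → i=7, swap A[7],A[8] → 0 1 -5 -1 -3 -6 -4 -7 5 4 2
j=9: A[9]=4 > 2 → no swap
final swap A[8],A[10] → 0 1 -5 -1 -3 -6 -4 -7 2 4 5; return 8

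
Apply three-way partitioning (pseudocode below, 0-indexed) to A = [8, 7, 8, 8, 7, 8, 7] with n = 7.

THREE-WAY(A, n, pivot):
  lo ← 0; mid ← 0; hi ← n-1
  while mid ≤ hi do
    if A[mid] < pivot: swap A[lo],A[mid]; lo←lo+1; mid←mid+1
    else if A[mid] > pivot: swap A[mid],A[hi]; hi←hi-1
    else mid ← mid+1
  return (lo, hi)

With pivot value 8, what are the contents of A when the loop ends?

[7, 7, 7, 8, 8, 8, 8]

pivot = 8; lo=0, mid=0, hi=6
A[mid]=8=8: mid=1
A[mid]=7<8: swap A[0],A[1]; lo=1,mid=2 → [7, 8, 8, 8, 7, 8, 7]
A[mid]=8=8: mid=3
A[mid]=8=8: mid=4
A[mid]=7<8: swap A[1],A[4]; lo=2,mid=5 → [7, 7, 8, 8, 8, 8, 7]
A[mid]=8=8: mid=6
A[mid]=7<8: swap A[2],A[6]; lo=3,mid=7 → [7, 7, 7, 8, 8, 8, 8]
end: lo=3, hi=6; A = [7, 7, 7, 8, 8, 8, 8]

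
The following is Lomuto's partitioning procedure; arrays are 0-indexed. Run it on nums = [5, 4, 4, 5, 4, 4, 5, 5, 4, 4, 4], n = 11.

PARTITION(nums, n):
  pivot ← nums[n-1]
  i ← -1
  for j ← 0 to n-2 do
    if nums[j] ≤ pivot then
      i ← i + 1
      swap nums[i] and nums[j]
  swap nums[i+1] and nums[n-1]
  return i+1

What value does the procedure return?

pivot = nums[10] = 4; i = -1
j=0: nums[0]=5 > 4 → no swap
j=1: nums[1]=4 ≤ 4 → i=0, swap nums[0],nums[1] → [4, 5, 4, 5, 4, 4, 5, 5, 4, 4, 4]
j=2: nums[2]=4 ≤ 4 → i=1, swap nums[1],nums[2] → [4, 4, 5, 5, 4, 4, 5, 5, 4, 4, 4]
j=3: nums[3]=5 > 4 → no swap
j=4: nums[4]=4 ≤ 4 → i=2, swap nums[2],nums[4] → [4, 4, 4, 5, 5, 4, 5, 5, 4, 4, 4]
j=5: nums[5]=4 ≤ 4 → i=3, swap nums[3],nums[5] → [4, 4, 4, 4, 5, 5, 5, 5, 4, 4, 4]
j=6: nums[6]=5 > 4 → no swap
j=7: nums[7]=5 > 4 → no swap
j=8: nums[8]=4 ≤ 4 → i=4, swap nums[4],nums[8] → [4, 4, 4, 4, 4, 5, 5, 5, 5, 4, 4]
j=9: nums[9]=4 ≤ 4 → i=5, swap nums[5],nums[9] → [4, 4, 4, 4, 4, 4, 5, 5, 5, 5, 4]
final swap nums[6],nums[10] → [4, 4, 4, 4, 4, 4, 4, 5, 5, 5, 5]; return 6

6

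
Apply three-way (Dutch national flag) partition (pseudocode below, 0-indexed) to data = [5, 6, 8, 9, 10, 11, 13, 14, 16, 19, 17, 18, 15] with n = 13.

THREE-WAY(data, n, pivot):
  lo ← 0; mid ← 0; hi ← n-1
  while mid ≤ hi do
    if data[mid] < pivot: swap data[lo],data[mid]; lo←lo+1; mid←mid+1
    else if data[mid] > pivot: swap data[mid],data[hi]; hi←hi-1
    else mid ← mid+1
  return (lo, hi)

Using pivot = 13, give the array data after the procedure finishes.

[5, 6, 8, 9, 10, 11, 13, 16, 19, 17, 18, 15, 14]

pivot = 13; lo=0, mid=0, hi=12
data[mid]=5<13: swap data[0],data[0]; lo=1,mid=1 → [5, 6, 8, 9, 10, 11, 13, 14, 16, 19, 17, 18, 15]
data[mid]=6<13: swap data[1],data[1]; lo=2,mid=2 → [5, 6, 8, 9, 10, 11, 13, 14, 16, 19, 17, 18, 15]
data[mid]=8<13: swap data[2],data[2]; lo=3,mid=3 → [5, 6, 8, 9, 10, 11, 13, 14, 16, 19, 17, 18, 15]
data[mid]=9<13: swap data[3],data[3]; lo=4,mid=4 → [5, 6, 8, 9, 10, 11, 13, 14, 16, 19, 17, 18, 15]
data[mid]=10<13: swap data[4],data[4]; lo=5,mid=5 → [5, 6, 8, 9, 10, 11, 13, 14, 16, 19, 17, 18, 15]
data[mid]=11<13: swap data[5],data[5]; lo=6,mid=6 → [5, 6, 8, 9, 10, 11, 13, 14, 16, 19, 17, 18, 15]
data[mid]=13=13: mid=7
data[mid]=14>13: swap data[7],data[12]; hi=11 → [5, 6, 8, 9, 10, 11, 13, 15, 16, 19, 17, 18, 14]
data[mid]=15>13: swap data[7],data[11]; hi=10 → [5, 6, 8, 9, 10, 11, 13, 18, 16, 19, 17, 15, 14]
data[mid]=18>13: swap data[7],data[10]; hi=9 → [5, 6, 8, 9, 10, 11, 13, 17, 16, 19, 18, 15, 14]
data[mid]=17>13: swap data[7],data[9]; hi=8 → [5, 6, 8, 9, 10, 11, 13, 19, 16, 17, 18, 15, 14]
data[mid]=19>13: swap data[7],data[8]; hi=7 → [5, 6, 8, 9, 10, 11, 13, 16, 19, 17, 18, 15, 14]
data[mid]=16>13: swap data[7],data[7]; hi=6 → [5, 6, 8, 9, 10, 11, 13, 16, 19, 17, 18, 15, 14]
end: lo=6, hi=6; data = [5, 6, 8, 9, 10, 11, 13, 16, 19, 17, 18, 15, 14]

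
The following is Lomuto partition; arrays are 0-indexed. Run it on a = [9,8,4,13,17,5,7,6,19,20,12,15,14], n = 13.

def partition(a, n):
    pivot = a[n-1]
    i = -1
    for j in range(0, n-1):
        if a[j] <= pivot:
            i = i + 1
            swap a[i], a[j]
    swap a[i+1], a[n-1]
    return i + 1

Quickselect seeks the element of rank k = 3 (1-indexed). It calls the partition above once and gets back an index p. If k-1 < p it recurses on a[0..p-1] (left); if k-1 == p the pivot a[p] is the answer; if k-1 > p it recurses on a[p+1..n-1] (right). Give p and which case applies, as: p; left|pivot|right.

8; left

pivot = a[12] = 14; i = -1
j=0: a[0]=9 ≤ 14 → i=0, swap a[0],a[0] (no change) → [9,8,4,13,17,5,7,6,19,20,12,15,14]
j=1: a[1]=8 ≤ 14 → i=1, swap a[1],a[1] (no change) → [9,8,4,13,17,5,7,6,19,20,12,15,14]
j=2: a[2]=4 ≤ 14 → i=2, swap a[2],a[2] (no change) → [9,8,4,13,17,5,7,6,19,20,12,15,14]
j=3: a[3]=13 ≤ 14 → i=3, swap a[3],a[3] (no change) → [9,8,4,13,17,5,7,6,19,20,12,15,14]
j=4: a[4]=17 > 14 → no swap
j=5: a[5]=5 ≤ 14 → i=4, swap a[4],a[5] → [9,8,4,13,5,17,7,6,19,20,12,15,14]
j=6: a[6]=7 ≤ 14 → i=5, swap a[5],a[6] → [9,8,4,13,5,7,17,6,19,20,12,15,14]
j=7: a[7]=6 ≤ 14 → i=6, swap a[6],a[7] → [9,8,4,13,5,7,6,17,19,20,12,15,14]
j=8: a[8]=19 > 14 → no swap
j=9: a[9]=20 > 14 → no swap
j=10: a[10]=12 ≤ 14 → i=7, swap a[7],a[10] → [9,8,4,13,5,7,6,12,19,20,17,15,14]
j=11: a[11]=15 > 14 → no swap
final swap a[8],a[12] → [9,8,4,13,5,7,6,12,14,20,17,15,19]; return 8
p = 8; k-1 = 2 < 8 ⇒ left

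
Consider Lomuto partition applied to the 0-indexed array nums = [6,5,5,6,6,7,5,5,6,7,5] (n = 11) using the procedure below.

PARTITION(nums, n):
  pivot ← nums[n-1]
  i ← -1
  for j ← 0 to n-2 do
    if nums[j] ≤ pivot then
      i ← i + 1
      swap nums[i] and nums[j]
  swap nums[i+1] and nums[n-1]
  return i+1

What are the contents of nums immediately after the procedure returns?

[5,5,5,5,5,7,6,6,6,7,6]

pivot=5, i=-1
j=0: 6>5, skip
j=1: 5≤5, i=0, swap(0,1) ⇒ [5,6,5,6,6,7,5,5,6,7,5]
j=2: 5≤5, i=1, swap(1,2) ⇒ [5,5,6,6,6,7,5,5,6,7,5]
j=3: 6>5, skip
j=4: 6>5, skip
j=5: 7>5, skip
j=6: 5≤5, i=2, swap(2,6) ⇒ [5,5,5,6,6,7,6,5,6,7,5]
j=7: 5≤5, i=3, swap(3,7) ⇒ [5,5,5,5,6,7,6,6,6,7,5]
j=8: 6>5, skip
j=9: 7>5, skip
swap(4,10) ⇒ [5,5,5,5,5,7,6,6,6,7,6]; return 4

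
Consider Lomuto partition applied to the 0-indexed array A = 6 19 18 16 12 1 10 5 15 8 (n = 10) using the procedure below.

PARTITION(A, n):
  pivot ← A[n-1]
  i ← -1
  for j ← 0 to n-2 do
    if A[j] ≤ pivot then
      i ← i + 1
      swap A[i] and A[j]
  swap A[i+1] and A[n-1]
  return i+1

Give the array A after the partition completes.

6 1 5 8 12 19 10 18 15 16

pivot = A[9] = 8; i = -1
j=0: A[0]=6 ≤ 8 → i=0, swap A[0],A[0] (no change) → 6 19 18 16 12 1 10 5 15 8
j=1: A[1]=19 > 8 → no swap
j=2: A[2]=18 > 8 → no swap
j=3: A[3]=16 > 8 → no swap
j=4: A[4]=12 > 8 → no swap
j=5: A[5]=1 ≤ 8 → i=1, swap A[1],A[5] → 6 1 18 16 12 19 10 5 15 8
j=6: A[6]=10 > 8 → no swap
j=7: A[7]=5 ≤ 8 → i=2, swap A[2],A[7] → 6 1 5 16 12 19 10 18 15 8
j=8: A[8]=15 > 8 → no swap
final swap A[3],A[9] → 6 1 5 8 12 19 10 18 15 16; return 3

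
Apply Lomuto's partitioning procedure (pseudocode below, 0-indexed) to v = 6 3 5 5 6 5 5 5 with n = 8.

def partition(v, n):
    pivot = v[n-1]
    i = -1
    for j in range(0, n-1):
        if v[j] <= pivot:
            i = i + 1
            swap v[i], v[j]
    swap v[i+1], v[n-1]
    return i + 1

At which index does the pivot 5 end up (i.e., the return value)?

pivot=5, i=-1
j=0: 6>5, skip
j=1: 3≤5, i=0, swap(0,1) ⇒ 3 6 5 5 6 5 5 5
j=2: 5≤5, i=1, swap(1,2) ⇒ 3 5 6 5 6 5 5 5
j=3: 5≤5, i=2, swap(2,3) ⇒ 3 5 5 6 6 5 5 5
j=4: 6>5, skip
j=5: 5≤5, i=3, swap(3,5) ⇒ 3 5 5 5 6 6 5 5
j=6: 5≤5, i=4, swap(4,6) ⇒ 3 5 5 5 5 6 6 5
swap(5,7) ⇒ 3 5 5 5 5 5 6 6; return 5

5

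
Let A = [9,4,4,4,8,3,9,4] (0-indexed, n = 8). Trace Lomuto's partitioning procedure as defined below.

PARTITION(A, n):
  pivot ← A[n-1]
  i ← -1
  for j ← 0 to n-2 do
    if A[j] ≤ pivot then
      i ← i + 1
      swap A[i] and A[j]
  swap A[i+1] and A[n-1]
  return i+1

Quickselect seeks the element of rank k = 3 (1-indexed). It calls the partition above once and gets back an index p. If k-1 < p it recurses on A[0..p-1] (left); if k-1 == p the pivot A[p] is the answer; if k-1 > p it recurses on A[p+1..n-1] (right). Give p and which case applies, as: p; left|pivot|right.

pivot = A[7] = 4; i = -1
j=0: A[0]=9 > 4 → no swap
j=1: A[1]=4 ≤ 4 → i=0, swap A[0],A[1] → [4,9,4,4,8,3,9,4]
j=2: A[2]=4 ≤ 4 → i=1, swap A[1],A[2] → [4,4,9,4,8,3,9,4]
j=3: A[3]=4 ≤ 4 → i=2, swap A[2],A[3] → [4,4,4,9,8,3,9,4]
j=4: A[4]=8 > 4 → no swap
j=5: A[5]=3 ≤ 4 → i=3, swap A[3],A[5] → [4,4,4,3,8,9,9,4]
j=6: A[6]=9 > 4 → no swap
final swap A[4],A[7] → [4,4,4,3,4,9,9,8]; return 4
p = 4; k-1 = 2 < 4 ⇒ left

4; left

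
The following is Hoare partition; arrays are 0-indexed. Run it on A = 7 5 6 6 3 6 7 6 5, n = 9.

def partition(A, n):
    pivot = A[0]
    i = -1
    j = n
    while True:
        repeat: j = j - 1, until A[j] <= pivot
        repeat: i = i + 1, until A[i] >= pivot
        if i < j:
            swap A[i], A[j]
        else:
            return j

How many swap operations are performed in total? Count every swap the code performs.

pivot = A[0] = 7; i = -1, j = 9
j→8 (A[8]=5≤7), i→0 (A[0]=7≥7); i<j, swap → 5 5 6 6 3 6 7 6 7
j→7 (A[7]=6≤7), i→6 (A[6]=7≥7); i<j, swap → 5 5 6 6 3 6 6 7 7
j→6, i→7; i≥j, return j=6. A = 5 5 6 6 3 6 6 7 7

2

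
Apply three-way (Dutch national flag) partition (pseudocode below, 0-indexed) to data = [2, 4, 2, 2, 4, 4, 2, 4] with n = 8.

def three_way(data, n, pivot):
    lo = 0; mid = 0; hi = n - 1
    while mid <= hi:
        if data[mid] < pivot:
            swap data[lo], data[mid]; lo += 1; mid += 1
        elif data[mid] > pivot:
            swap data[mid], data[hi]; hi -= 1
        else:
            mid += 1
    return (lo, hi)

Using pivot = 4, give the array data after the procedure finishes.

[2, 2, 2, 2, 4, 4, 4, 4]

lo=0 mid=0 hi=7
2<4: swap(0,0), lo=1 mid=1 ⇒ [2, 4, 2, 2, 4, 4, 2, 4]
4=4: mid=2
2<4: swap(1,2), lo=2 mid=3 ⇒ [2, 2, 4, 2, 4, 4, 2, 4]
2<4: swap(2,3), lo=3 mid=4 ⇒ [2, 2, 2, 4, 4, 4, 2, 4]
4=4: mid=5
4=4: mid=6
2<4: swap(3,6), lo=4 mid=7 ⇒ [2, 2, 2, 2, 4, 4, 4, 4]
4=4: mid=8
done. lo=4 hi=7; data=[2, 2, 2, 2, 4, 4, 4, 4]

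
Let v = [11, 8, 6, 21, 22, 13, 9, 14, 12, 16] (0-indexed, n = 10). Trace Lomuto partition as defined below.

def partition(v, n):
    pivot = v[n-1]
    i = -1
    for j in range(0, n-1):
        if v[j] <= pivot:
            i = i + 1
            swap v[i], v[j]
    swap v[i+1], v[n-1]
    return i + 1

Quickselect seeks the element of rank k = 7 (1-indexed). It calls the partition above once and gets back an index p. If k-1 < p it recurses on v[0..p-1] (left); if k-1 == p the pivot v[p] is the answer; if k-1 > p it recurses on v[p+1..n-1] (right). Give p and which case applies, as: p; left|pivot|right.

7; left

pivot = v[9] = 16; i = -1
j=0: v[0]=11 ≤ 16 → i=0, swap v[0],v[0] (no change) → [11, 8, 6, 21, 22, 13, 9, 14, 12, 16]
j=1: v[1]=8 ≤ 16 → i=1, swap v[1],v[1] (no change) → [11, 8, 6, 21, 22, 13, 9, 14, 12, 16]
j=2: v[2]=6 ≤ 16 → i=2, swap v[2],v[2] (no change) → [11, 8, 6, 21, 22, 13, 9, 14, 12, 16]
j=3: v[3]=21 > 16 → no swap
j=4: v[4]=22 > 16 → no swap
j=5: v[5]=13 ≤ 16 → i=3, swap v[3],v[5] → [11, 8, 6, 13, 22, 21, 9, 14, 12, 16]
j=6: v[6]=9 ≤ 16 → i=4, swap v[4],v[6] → [11, 8, 6, 13, 9, 21, 22, 14, 12, 16]
j=7: v[7]=14 ≤ 16 → i=5, swap v[5],v[7] → [11, 8, 6, 13, 9, 14, 22, 21, 12, 16]
j=8: v[8]=12 ≤ 16 → i=6, swap v[6],v[8] → [11, 8, 6, 13, 9, 14, 12, 21, 22, 16]
final swap v[7],v[9] → [11, 8, 6, 13, 9, 14, 12, 16, 22, 21]; return 7
p = 7; k-1 = 6 < 7 ⇒ left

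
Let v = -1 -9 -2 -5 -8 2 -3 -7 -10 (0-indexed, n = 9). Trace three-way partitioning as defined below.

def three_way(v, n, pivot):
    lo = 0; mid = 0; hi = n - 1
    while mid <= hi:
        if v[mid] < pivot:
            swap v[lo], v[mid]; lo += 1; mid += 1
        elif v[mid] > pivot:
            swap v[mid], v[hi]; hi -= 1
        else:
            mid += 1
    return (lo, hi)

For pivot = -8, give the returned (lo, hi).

(2, 2)

pivot = -8; lo=0, mid=0, hi=8
v[mid]=-1>-8: swap v[0],v[8]; hi=7 → -10 -9 -2 -5 -8 2 -3 -7 -1
v[mid]=-10<-8: swap v[0],v[0]; lo=1,mid=1 → -10 -9 -2 -5 -8 2 -3 -7 -1
v[mid]=-9<-8: swap v[1],v[1]; lo=2,mid=2 → -10 -9 -2 -5 -8 2 -3 -7 -1
v[mid]=-2>-8: swap v[2],v[7]; hi=6 → -10 -9 -7 -5 -8 2 -3 -2 -1
v[mid]=-7>-8: swap v[2],v[6]; hi=5 → -10 -9 -3 -5 -8 2 -7 -2 -1
v[mid]=-3>-8: swap v[2],v[5]; hi=4 → -10 -9 2 -5 -8 -3 -7 -2 -1
v[mid]=2>-8: swap v[2],v[4]; hi=3 → -10 -9 -8 -5 2 -3 -7 -2 -1
v[mid]=-8=-8: mid=3
v[mid]=-5>-8: swap v[3],v[3]; hi=2 → -10 -9 -8 -5 2 -3 -7 -2 -1
end: lo=2, hi=2; v = -10 -9 -8 -5 2 -3 -7 -2 -1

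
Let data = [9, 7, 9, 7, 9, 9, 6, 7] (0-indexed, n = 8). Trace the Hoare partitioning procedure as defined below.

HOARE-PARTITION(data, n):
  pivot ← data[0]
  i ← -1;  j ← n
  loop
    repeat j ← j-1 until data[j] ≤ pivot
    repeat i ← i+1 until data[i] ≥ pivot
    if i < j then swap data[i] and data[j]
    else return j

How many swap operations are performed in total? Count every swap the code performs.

3

pivot = data[0] = 9; i = -1, j = 8
j→7 (data[7]=7≤9), i→0 (data[0]=9≥9); i<j, swap → [7, 7, 9, 7, 9, 9, 6, 9]
j→6 (data[6]=6≤9), i→2 (data[2]=9≥9); i<j, swap → [7, 7, 6, 7, 9, 9, 9, 9]
j→5 (data[5]=9≤9), i→4 (data[4]=9≥9); i<j, swap → [7, 7, 6, 7, 9, 9, 9, 9]
j→4, i→5; i≥j, return j=4. data = [7, 7, 6, 7, 9, 9, 9, 9]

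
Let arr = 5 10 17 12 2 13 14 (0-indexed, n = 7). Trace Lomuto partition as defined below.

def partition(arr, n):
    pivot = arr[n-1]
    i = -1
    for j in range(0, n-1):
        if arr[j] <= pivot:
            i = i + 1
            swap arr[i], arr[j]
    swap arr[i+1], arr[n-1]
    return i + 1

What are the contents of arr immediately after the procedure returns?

pivot = arr[6] = 14; i = -1
j=0: arr[0]=5 ≤ 14 → i=0, swap arr[0],arr[0] (no change) → 5 10 17 12 2 13 14
j=1: arr[1]=10 ≤ 14 → i=1, swap arr[1],arr[1] (no change) → 5 10 17 12 2 13 14
j=2: arr[2]=17 > 14 → no swap
j=3: arr[3]=12 ≤ 14 → i=2, swap arr[2],arr[3] → 5 10 12 17 2 13 14
j=4: arr[4]=2 ≤ 14 → i=3, swap arr[3],arr[4] → 5 10 12 2 17 13 14
j=5: arr[5]=13 ≤ 14 → i=4, swap arr[4],arr[5] → 5 10 12 2 13 17 14
final swap arr[5],arr[6] → 5 10 12 2 13 14 17; return 5

5 10 12 2 13 14 17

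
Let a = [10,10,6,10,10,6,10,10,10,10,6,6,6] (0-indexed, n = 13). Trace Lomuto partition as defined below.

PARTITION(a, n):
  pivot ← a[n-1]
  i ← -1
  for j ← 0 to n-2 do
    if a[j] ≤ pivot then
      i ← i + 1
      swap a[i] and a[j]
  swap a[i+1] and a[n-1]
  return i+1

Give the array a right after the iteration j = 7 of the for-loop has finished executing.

[6,6,10,10,10,10,10,10,10,10,6,6,6]

pivot=6, i=-1
j=0: 10>6, skip
j=1: 10>6, skip
j=2: 6≤6, i=0, swap(0,2) ⇒ [6,10,10,10,10,6,10,10,10,10,6,6,6]
j=3: 10>6, skip
j=4: 10>6, skip
j=5: 6≤6, i=1, swap(1,5) ⇒ [6,6,10,10,10,10,10,10,10,10,6,6,6]
j=6: 10>6, skip
j=7: 10>6, skip
(after j=7) a = [6,6,10,10,10,10,10,10,10,10,6,6,6]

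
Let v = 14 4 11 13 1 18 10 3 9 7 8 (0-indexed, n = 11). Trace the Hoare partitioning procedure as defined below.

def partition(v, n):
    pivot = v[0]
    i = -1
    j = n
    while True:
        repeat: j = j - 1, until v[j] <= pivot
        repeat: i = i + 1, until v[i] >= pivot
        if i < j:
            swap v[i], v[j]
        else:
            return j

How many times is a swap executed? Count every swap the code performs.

pivot = v[0] = 14; i = -1, j = 11
j→10 (v[10]=8≤14), i→0 (v[0]=14≥14); i<j, swap → 8 4 11 13 1 18 10 3 9 7 14
j→9 (v[9]=7≤14), i→5 (v[5]=18≥14); i<j, swap → 8 4 11 13 1 7 10 3 9 18 14
j→8, i→9; i≥j, return j=8. v = 8 4 11 13 1 7 10 3 9 18 14

2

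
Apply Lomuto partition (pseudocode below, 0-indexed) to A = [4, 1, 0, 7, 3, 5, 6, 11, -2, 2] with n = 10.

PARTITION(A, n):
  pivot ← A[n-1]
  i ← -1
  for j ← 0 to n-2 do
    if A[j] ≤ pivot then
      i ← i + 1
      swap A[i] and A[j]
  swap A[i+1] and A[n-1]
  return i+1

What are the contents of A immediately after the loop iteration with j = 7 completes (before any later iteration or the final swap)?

pivot=2, i=-1
j=0: 4>2, skip
j=1: 1≤2, i=0, swap(0,1) ⇒ [1, 4, 0, 7, 3, 5, 6, 11, -2, 2]
j=2: 0≤2, i=1, swap(1,2) ⇒ [1, 0, 4, 7, 3, 5, 6, 11, -2, 2]
j=3: 7>2, skip
j=4: 3>2, skip
j=5: 5>2, skip
j=6: 6>2, skip
j=7: 11>2, skip
(after j=7) A = [1, 0, 4, 7, 3, 5, 6, 11, -2, 2]

[1, 0, 4, 7, 3, 5, 6, 11, -2, 2]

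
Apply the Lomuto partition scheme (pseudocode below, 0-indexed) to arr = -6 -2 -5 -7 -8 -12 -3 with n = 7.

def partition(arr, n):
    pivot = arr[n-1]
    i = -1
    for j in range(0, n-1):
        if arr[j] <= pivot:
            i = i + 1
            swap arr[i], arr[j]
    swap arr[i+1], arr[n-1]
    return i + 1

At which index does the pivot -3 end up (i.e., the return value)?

pivot=-3, i=-1
j=0: -6≤-3, i=0, swap(0,0) ⇒ -6 -2 -5 -7 -8 -12 -3
j=1: -2>-3, skip
j=2: -5≤-3, i=1, swap(1,2) ⇒ -6 -5 -2 -7 -8 -12 -3
j=3: -7≤-3, i=2, swap(2,3) ⇒ -6 -5 -7 -2 -8 -12 -3
j=4: -8≤-3, i=3, swap(3,4) ⇒ -6 -5 -7 -8 -2 -12 -3
j=5: -12≤-3, i=4, swap(4,5) ⇒ -6 -5 -7 -8 -12 -2 -3
swap(5,6) ⇒ -6 -5 -7 -8 -12 -3 -2; return 5

5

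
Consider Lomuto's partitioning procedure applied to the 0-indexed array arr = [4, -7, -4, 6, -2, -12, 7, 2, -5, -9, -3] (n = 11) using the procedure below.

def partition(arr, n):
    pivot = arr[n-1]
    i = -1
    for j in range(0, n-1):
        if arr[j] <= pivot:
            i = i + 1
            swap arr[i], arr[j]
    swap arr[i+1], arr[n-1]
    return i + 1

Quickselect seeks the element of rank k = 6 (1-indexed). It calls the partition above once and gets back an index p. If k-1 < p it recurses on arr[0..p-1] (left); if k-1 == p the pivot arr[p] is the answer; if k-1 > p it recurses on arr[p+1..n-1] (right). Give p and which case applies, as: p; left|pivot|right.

pivot=-3, i=-1
j=0: 4>-3, skip
j=1: -7≤-3, i=0, swap(0,1) ⇒ [-7, 4, -4, 6, -2, -12, 7, 2, -5, -9, -3]
j=2: -4≤-3, i=1, swap(1,2) ⇒ [-7, -4, 4, 6, -2, -12, 7, 2, -5, -9, -3]
j=3: 6>-3, skip
j=4: -2>-3, skip
j=5: -12≤-3, i=2, swap(2,5) ⇒ [-7, -4, -12, 6, -2, 4, 7, 2, -5, -9, -3]
j=6: 7>-3, skip
j=7: 2>-3, skip
j=8: -5≤-3, i=3, swap(3,8) ⇒ [-7, -4, -12, -5, -2, 4, 7, 2, 6, -9, -3]
j=9: -9≤-3, i=4, swap(4,9) ⇒ [-7, -4, -12, -5, -9, 4, 7, 2, 6, -2, -3]
swap(5,10) ⇒ [-7, -4, -12, -5, -9, -3, 7, 2, 6, -2, 4]; return 5
p = 5; k-1 = 5 == 5 ⇒ pivot

5; pivot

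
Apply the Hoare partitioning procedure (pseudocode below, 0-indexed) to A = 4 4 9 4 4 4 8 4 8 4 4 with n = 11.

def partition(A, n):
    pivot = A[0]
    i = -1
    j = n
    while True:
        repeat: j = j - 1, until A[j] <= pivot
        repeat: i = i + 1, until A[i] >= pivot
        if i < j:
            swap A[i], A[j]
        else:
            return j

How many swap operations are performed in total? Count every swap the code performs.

4

pivot=4
j stops at 10 (4), i stops at 0 (4); swap ⇒ 4 4 9 4 4 4 8 4 8 4 4
j stops at 9 (4), i stops at 1 (4); swap ⇒ 4 4 9 4 4 4 8 4 8 4 4
j stops at 7 (4), i stops at 2 (9); swap ⇒ 4 4 4 4 4 4 8 9 8 4 4
j stops at 5 (4), i stops at 3 (4); swap ⇒ 4 4 4 4 4 4 8 9 8 4 4
j stops at 4, i stops at 4; i≥j ⇒ return 4. A=4 4 4 4 4 4 8 9 8 4 4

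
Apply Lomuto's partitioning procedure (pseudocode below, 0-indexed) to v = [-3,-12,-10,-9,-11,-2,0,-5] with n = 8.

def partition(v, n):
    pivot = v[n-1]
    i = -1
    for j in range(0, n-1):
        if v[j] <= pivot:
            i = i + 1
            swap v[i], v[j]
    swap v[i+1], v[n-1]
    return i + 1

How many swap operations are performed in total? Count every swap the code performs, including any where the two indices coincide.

pivot = v[7] = -5; i = -1
j=0: v[0]=-3 > -5 → no swap
j=1: v[1]=-12 ≤ -5 → i=0, swap v[0],v[1] → [-12,-3,-10,-9,-11,-2,0,-5]
j=2: v[2]=-10 ≤ -5 → i=1, swap v[1],v[2] → [-12,-10,-3,-9,-11,-2,0,-5]
j=3: v[3]=-9 ≤ -5 → i=2, swap v[2],v[3] → [-12,-10,-9,-3,-11,-2,0,-5]
j=4: v[4]=-11 ≤ -5 → i=3, swap v[3],v[4] → [-12,-10,-9,-11,-3,-2,0,-5]
j=5: v[5]=-2 > -5 → no swap
j=6: v[6]=0 > -5 → no swap
final swap v[4],v[7] → [-12,-10,-9,-11,-5,-2,0,-3]; return 4

5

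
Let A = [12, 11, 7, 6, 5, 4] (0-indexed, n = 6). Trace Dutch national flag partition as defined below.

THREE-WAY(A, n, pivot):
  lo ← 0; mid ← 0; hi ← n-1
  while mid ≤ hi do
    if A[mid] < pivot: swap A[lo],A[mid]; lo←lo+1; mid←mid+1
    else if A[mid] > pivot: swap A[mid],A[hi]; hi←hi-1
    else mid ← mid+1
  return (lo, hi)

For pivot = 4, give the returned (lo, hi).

(0, 0)

pivot = 4; lo=0, mid=0, hi=5
A[mid]=12>4: swap A[0],A[5]; hi=4 → [4, 11, 7, 6, 5, 12]
A[mid]=4=4: mid=1
A[mid]=11>4: swap A[1],A[4]; hi=3 → [4, 5, 7, 6, 11, 12]
A[mid]=5>4: swap A[1],A[3]; hi=2 → [4, 6, 7, 5, 11, 12]
A[mid]=6>4: swap A[1],A[2]; hi=1 → [4, 7, 6, 5, 11, 12]
A[mid]=7>4: swap A[1],A[1]; hi=0 → [4, 7, 6, 5, 11, 12]
end: lo=0, hi=0; A = [4, 7, 6, 5, 11, 12]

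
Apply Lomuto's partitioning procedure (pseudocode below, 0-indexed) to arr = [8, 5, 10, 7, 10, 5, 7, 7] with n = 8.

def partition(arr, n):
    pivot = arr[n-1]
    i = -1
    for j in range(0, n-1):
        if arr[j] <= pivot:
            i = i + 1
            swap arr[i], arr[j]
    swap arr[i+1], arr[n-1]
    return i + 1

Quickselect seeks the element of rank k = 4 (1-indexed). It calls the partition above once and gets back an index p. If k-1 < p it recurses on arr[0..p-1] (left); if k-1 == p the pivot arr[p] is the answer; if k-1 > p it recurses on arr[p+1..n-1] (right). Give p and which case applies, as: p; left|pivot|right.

4; left

pivot = arr[7] = 7; i = -1
j=0: arr[0]=8 > 7 → no swap
j=1: arr[1]=5 ≤ 7 → i=0, swap arr[0],arr[1] → [5, 8, 10, 7, 10, 5, 7, 7]
j=2: arr[2]=10 > 7 → no swap
j=3: arr[3]=7 ≤ 7 → i=1, swap arr[1],arr[3] → [5, 7, 10, 8, 10, 5, 7, 7]
j=4: arr[4]=10 > 7 → no swap
j=5: arr[5]=5 ≤ 7 → i=2, swap arr[2],arr[5] → [5, 7, 5, 8, 10, 10, 7, 7]
j=6: arr[6]=7 ≤ 7 → i=3, swap arr[3],arr[6] → [5, 7, 5, 7, 10, 10, 8, 7]
final swap arr[4],arr[7] → [5, 7, 5, 7, 7, 10, 8, 10]; return 4
p = 4; k-1 = 3 < 4 ⇒ left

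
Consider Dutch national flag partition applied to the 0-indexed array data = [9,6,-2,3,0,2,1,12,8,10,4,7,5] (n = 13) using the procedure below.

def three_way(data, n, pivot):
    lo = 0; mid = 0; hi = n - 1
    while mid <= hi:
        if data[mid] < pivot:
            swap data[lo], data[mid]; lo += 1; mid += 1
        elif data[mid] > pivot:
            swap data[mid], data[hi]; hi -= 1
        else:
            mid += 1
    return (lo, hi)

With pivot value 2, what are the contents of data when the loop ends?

lo=0 mid=0 hi=12
9>2: swap(0,12), hi=11 ⇒ [5,6,-2,3,0,2,1,12,8,10,4,7,9]
5>2: swap(0,11), hi=10 ⇒ [7,6,-2,3,0,2,1,12,8,10,4,5,9]
7>2: swap(0,10), hi=9 ⇒ [4,6,-2,3,0,2,1,12,8,10,7,5,9]
4>2: swap(0,9), hi=8 ⇒ [10,6,-2,3,0,2,1,12,8,4,7,5,9]
10>2: swap(0,8), hi=7 ⇒ [8,6,-2,3,0,2,1,12,10,4,7,5,9]
8>2: swap(0,7), hi=6 ⇒ [12,6,-2,3,0,2,1,8,10,4,7,5,9]
12>2: swap(0,6), hi=5 ⇒ [1,6,-2,3,0,2,12,8,10,4,7,5,9]
1<2: swap(0,0), lo=1 mid=1 ⇒ [1,6,-2,3,0,2,12,8,10,4,7,5,9]
6>2: swap(1,5), hi=4 ⇒ [1,2,-2,3,0,6,12,8,10,4,7,5,9]
2=2: mid=2
-2<2: swap(1,2), lo=2 mid=3 ⇒ [1,-2,2,3,0,6,12,8,10,4,7,5,9]
3>2: swap(3,4), hi=3 ⇒ [1,-2,2,0,3,6,12,8,10,4,7,5,9]
0<2: swap(2,3), lo=3 mid=4 ⇒ [1,-2,0,2,3,6,12,8,10,4,7,5,9]
done. lo=3 hi=3; data=[1,-2,0,2,3,6,12,8,10,4,7,5,9]

[1,-2,0,2,3,6,12,8,10,4,7,5,9]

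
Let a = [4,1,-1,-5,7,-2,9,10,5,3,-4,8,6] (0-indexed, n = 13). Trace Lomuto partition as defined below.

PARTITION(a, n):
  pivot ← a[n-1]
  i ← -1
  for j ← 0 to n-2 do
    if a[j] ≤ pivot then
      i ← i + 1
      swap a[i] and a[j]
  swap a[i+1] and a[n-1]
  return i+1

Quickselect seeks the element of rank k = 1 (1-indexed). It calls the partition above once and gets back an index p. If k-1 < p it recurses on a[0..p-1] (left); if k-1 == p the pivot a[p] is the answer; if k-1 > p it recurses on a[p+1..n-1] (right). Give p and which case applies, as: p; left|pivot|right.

pivot = a[12] = 6; i = -1
j=0: a[0]=4 ≤ 6 → i=0, swap a[0],a[0] (no change) → [4,1,-1,-5,7,-2,9,10,5,3,-4,8,6]
j=1: a[1]=1 ≤ 6 → i=1, swap a[1],a[1] (no change) → [4,1,-1,-5,7,-2,9,10,5,3,-4,8,6]
j=2: a[2]=-1 ≤ 6 → i=2, swap a[2],a[2] (no change) → [4,1,-1,-5,7,-2,9,10,5,3,-4,8,6]
j=3: a[3]=-5 ≤ 6 → i=3, swap a[3],a[3] (no change) → [4,1,-1,-5,7,-2,9,10,5,3,-4,8,6]
j=4: a[4]=7 > 6 → no swap
j=5: a[5]=-2 ≤ 6 → i=4, swap a[4],a[5] → [4,1,-1,-5,-2,7,9,10,5,3,-4,8,6]
j=6: a[6]=9 > 6 → no swap
j=7: a[7]=10 > 6 → no swap
j=8: a[8]=5 ≤ 6 → i=5, swap a[5],a[8] → [4,1,-1,-5,-2,5,9,10,7,3,-4,8,6]
j=9: a[9]=3 ≤ 6 → i=6, swap a[6],a[9] → [4,1,-1,-5,-2,5,3,10,7,9,-4,8,6]
j=10: a[10]=-4 ≤ 6 → i=7, swap a[7],a[10] → [4,1,-1,-5,-2,5,3,-4,7,9,10,8,6]
j=11: a[11]=8 > 6 → no swap
final swap a[8],a[12] → [4,1,-1,-5,-2,5,3,-4,6,9,10,8,7]; return 8
p = 8; k-1 = 0 < 8 ⇒ left

8; left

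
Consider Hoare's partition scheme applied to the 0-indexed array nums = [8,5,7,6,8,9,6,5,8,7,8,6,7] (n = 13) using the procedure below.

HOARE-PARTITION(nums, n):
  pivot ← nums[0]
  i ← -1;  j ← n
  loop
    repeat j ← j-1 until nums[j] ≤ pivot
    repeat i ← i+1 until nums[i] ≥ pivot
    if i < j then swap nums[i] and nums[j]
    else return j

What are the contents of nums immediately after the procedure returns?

pivot=8
j stops at 12 (7), i stops at 0 (8); swap ⇒ [7,5,7,6,8,9,6,5,8,7,8,6,8]
j stops at 11 (6), i stops at 4 (8); swap ⇒ [7,5,7,6,6,9,6,5,8,7,8,8,8]
j stops at 10 (8), i stops at 5 (9); swap ⇒ [7,5,7,6,6,8,6,5,8,7,9,8,8]
j stops at 9 (7), i stops at 8 (8); swap ⇒ [7,5,7,6,6,8,6,5,7,8,9,8,8]
j stops at 8, i stops at 9; i≥j ⇒ return 8. nums=[7,5,7,6,6,8,6,5,7,8,9,8,8]

[7,5,7,6,6,8,6,5,7,8,9,8,8]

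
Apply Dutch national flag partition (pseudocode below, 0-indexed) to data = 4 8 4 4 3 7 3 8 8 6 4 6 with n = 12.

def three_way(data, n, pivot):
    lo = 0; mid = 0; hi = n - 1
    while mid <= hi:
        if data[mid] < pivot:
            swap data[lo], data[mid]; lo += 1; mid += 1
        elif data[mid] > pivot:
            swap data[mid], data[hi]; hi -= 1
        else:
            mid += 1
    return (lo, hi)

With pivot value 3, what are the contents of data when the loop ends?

lo=0 mid=0 hi=11
4>3: swap(0,11), hi=10 ⇒ 6 8 4 4 3 7 3 8 8 6 4 4
6>3: swap(0,10), hi=9 ⇒ 4 8 4 4 3 7 3 8 8 6 6 4
4>3: swap(0,9), hi=8 ⇒ 6 8 4 4 3 7 3 8 8 4 6 4
6>3: swap(0,8), hi=7 ⇒ 8 8 4 4 3 7 3 8 6 4 6 4
8>3: swap(0,7), hi=6 ⇒ 8 8 4 4 3 7 3 8 6 4 6 4
8>3: swap(0,6), hi=5 ⇒ 3 8 4 4 3 7 8 8 6 4 6 4
3=3: mid=1
8>3: swap(1,5), hi=4 ⇒ 3 7 4 4 3 8 8 8 6 4 6 4
7>3: swap(1,4), hi=3 ⇒ 3 3 4 4 7 8 8 8 6 4 6 4
3=3: mid=2
4>3: swap(2,3), hi=2 ⇒ 3 3 4 4 7 8 8 8 6 4 6 4
4>3: swap(2,2), hi=1 ⇒ 3 3 4 4 7 8 8 8 6 4 6 4
done. lo=0 hi=1; data=3 3 4 4 7 8 8 8 6 4 6 4

3 3 4 4 7 8 8 8 6 4 6 4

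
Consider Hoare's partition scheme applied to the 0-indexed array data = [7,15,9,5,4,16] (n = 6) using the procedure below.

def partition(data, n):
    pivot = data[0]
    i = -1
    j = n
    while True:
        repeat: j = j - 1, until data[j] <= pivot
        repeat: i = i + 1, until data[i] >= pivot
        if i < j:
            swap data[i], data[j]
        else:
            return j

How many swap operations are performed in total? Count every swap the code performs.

pivot = data[0] = 7; i = -1, j = 6
j→4 (data[4]=4≤7), i→0 (data[0]=7≥7); i<j, swap → [4,15,9,5,7,16]
j→3 (data[3]=5≤7), i→1 (data[1]=15≥7); i<j, swap → [4,5,9,15,7,16]
j→1, i→2; i≥j, return j=1. data = [4,5,9,15,7,16]

2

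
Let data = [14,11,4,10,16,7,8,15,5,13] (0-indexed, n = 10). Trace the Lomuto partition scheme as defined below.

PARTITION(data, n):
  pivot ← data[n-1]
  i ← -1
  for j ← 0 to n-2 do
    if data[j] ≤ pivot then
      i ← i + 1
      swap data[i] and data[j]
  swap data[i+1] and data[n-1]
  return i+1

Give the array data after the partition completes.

pivot = data[9] = 13; i = -1
j=0: data[0]=14 > 13 → no swap
j=1: data[1]=11 ≤ 13 → i=0, swap data[0],data[1] → [11,14,4,10,16,7,8,15,5,13]
j=2: data[2]=4 ≤ 13 → i=1, swap data[1],data[2] → [11,4,14,10,16,7,8,15,5,13]
j=3: data[3]=10 ≤ 13 → i=2, swap data[2],data[3] → [11,4,10,14,16,7,8,15,5,13]
j=4: data[4]=16 > 13 → no swap
j=5: data[5]=7 ≤ 13 → i=3, swap data[3],data[5] → [11,4,10,7,16,14,8,15,5,13]
j=6: data[6]=8 ≤ 13 → i=4, swap data[4],data[6] → [11,4,10,7,8,14,16,15,5,13]
j=7: data[7]=15 > 13 → no swap
j=8: data[8]=5 ≤ 13 → i=5, swap data[5],data[8] → [11,4,10,7,8,5,16,15,14,13]
final swap data[6],data[9] → [11,4,10,7,8,5,13,15,14,16]; return 6

[11,4,10,7,8,5,13,15,14,16]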